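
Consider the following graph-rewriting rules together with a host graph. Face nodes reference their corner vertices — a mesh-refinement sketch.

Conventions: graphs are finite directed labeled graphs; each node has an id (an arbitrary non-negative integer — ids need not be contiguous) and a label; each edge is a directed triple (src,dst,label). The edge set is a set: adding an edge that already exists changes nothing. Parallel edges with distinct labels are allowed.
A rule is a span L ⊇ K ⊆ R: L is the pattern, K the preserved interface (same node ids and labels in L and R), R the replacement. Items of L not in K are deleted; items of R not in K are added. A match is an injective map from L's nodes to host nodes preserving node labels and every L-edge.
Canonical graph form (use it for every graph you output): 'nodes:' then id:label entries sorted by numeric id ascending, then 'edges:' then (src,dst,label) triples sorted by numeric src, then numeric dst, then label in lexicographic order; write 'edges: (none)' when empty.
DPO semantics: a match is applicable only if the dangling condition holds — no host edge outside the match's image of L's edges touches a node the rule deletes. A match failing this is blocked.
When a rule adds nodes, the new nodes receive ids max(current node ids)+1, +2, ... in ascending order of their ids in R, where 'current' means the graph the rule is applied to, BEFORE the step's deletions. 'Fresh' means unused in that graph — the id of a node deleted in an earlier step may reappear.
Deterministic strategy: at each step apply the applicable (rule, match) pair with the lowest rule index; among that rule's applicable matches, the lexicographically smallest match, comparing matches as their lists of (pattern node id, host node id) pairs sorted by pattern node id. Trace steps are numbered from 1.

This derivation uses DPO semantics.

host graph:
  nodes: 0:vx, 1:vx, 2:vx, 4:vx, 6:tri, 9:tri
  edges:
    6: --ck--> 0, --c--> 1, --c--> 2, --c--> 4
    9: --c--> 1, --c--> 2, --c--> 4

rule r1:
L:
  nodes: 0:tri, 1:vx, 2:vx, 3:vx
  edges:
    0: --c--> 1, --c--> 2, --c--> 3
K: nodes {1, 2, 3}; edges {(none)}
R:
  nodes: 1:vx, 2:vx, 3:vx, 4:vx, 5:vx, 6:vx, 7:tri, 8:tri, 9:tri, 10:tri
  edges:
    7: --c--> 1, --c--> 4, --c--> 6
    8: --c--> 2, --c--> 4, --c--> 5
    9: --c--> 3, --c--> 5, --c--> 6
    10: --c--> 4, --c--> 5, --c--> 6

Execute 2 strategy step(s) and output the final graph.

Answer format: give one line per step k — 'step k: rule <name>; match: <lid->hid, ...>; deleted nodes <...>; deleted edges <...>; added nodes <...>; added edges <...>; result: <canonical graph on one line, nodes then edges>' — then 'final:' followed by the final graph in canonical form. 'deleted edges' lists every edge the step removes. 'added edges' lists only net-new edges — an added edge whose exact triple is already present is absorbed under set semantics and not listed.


step 1: rule r1; match: 0->9, 1->1, 2->2, 3->4; deleted nodes 9; deleted edges (9,1,c); (9,2,c); (9,4,c); added nodes 10, 11, 12, 13, 14, 15, 16; added edges (13,1,c); (13,10,c); (13,12,c); (14,2,c); (14,10,c); (14,11,c); (15,4,c); (15,11,c); (15,12,c); (16,10,c); (16,11,c); (16,12,c); result: nodes: 0:vx, 1:vx, 2:vx, 4:vx, 6:tri, 10:vx, 11:vx, 12:vx, 13:tri, 14:tri, 15:tri, 16:tri edges: (6,0,ck); (6,1,c); (6,2,c); (6,4,c); (13,1,c); (13,10,c); (13,12,c); (14,2,c); (14,10,c); (14,11,c); (15,4,c); (15,11,c); (15,12,c); (16,10,c); (16,11,c); (16,12,c)
step 2: rule r1; match: 0->13, 1->1, 2->10, 3->12; deleted nodes 13; deleted edges (13,1,c); (13,10,c); (13,12,c); added nodes 17, 18, 19, 20, 21, 22, 23; added edges (20,1,c); (20,17,c); (20,19,c); (21,10,c); (21,17,c); (21,18,c); (22,12,c); (22,18,c); (22,19,c); (23,17,c); (23,18,c); (23,19,c); result: nodes: 0:vx, 1:vx, 2:vx, 4:vx, 6:tri, 10:vx, 11:vx, 12:vx, 14:tri, 15:tri, 16:tri, 17:vx, 18:vx, 19:vx, 20:tri, 21:tri, 22:tri, 23:tri edges: (6,0,ck); (6,1,c); (6,2,c); (6,4,c); (14,2,c); (14,10,c); (14,11,c); (15,4,c); (15,11,c); (15,12,c); (16,10,c); (16,11,c); (16,12,c); (20,1,c); (20,17,c); (20,19,c); (21,10,c); (21,17,c); (21,18,c); (22,12,c); (22,18,c); (22,19,c); (23,17,c); (23,18,c); (23,19,c)
final:
nodes: 0:vx, 1:vx, 2:vx, 4:vx, 6:tri, 10:vx, 11:vx, 12:vx, 14:tri, 15:tri, 16:tri, 17:vx, 18:vx, 19:vx, 20:tri, 21:tri, 22:tri, 23:tri
edges: (6,0,ck); (6,1,c); (6,2,c); (6,4,c); (14,2,c); (14,10,c); (14,11,c); (15,4,c); (15,11,c); (15,12,c); (16,10,c); (16,11,c); (16,12,c); (20,1,c); (20,17,c); (20,19,c); (21,10,c); (21,17,c); (21,18,c); (22,12,c); (22,18,c); (22,19,c); (23,17,c); (23,18,c); (23,19,c)


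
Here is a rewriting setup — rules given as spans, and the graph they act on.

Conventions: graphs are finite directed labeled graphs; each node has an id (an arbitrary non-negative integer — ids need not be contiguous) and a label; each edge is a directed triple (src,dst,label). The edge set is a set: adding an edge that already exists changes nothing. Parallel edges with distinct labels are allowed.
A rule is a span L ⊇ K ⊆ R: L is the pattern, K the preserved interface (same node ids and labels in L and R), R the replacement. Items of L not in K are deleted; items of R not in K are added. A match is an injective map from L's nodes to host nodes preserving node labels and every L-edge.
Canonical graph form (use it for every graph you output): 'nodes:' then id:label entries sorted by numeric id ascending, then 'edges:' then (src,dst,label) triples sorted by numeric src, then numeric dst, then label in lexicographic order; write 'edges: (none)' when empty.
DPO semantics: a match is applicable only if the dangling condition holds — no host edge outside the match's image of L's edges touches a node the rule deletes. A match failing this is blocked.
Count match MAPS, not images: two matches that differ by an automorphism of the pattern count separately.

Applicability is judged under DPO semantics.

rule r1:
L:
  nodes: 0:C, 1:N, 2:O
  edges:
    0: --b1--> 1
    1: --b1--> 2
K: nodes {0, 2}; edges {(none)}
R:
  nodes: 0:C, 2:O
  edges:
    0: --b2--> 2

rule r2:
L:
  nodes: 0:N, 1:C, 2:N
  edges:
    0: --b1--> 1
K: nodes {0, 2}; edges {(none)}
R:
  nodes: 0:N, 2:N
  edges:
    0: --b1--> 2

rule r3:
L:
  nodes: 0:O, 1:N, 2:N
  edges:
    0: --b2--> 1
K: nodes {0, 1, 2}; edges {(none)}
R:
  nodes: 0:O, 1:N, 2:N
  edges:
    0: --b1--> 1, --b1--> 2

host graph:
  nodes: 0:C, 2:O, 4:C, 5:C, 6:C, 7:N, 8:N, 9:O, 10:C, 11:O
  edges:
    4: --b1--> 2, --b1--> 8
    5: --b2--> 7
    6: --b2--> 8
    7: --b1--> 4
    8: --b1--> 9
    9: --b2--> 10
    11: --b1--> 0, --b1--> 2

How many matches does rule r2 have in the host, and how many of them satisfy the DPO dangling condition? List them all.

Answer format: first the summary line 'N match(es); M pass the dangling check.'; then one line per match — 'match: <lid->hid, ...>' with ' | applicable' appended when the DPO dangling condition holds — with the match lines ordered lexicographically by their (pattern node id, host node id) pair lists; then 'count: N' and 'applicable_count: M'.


1 match(es); 0 pass the dangling check.
match: 0->7, 1->4, 2->8
count: 1
applicable_count: 0


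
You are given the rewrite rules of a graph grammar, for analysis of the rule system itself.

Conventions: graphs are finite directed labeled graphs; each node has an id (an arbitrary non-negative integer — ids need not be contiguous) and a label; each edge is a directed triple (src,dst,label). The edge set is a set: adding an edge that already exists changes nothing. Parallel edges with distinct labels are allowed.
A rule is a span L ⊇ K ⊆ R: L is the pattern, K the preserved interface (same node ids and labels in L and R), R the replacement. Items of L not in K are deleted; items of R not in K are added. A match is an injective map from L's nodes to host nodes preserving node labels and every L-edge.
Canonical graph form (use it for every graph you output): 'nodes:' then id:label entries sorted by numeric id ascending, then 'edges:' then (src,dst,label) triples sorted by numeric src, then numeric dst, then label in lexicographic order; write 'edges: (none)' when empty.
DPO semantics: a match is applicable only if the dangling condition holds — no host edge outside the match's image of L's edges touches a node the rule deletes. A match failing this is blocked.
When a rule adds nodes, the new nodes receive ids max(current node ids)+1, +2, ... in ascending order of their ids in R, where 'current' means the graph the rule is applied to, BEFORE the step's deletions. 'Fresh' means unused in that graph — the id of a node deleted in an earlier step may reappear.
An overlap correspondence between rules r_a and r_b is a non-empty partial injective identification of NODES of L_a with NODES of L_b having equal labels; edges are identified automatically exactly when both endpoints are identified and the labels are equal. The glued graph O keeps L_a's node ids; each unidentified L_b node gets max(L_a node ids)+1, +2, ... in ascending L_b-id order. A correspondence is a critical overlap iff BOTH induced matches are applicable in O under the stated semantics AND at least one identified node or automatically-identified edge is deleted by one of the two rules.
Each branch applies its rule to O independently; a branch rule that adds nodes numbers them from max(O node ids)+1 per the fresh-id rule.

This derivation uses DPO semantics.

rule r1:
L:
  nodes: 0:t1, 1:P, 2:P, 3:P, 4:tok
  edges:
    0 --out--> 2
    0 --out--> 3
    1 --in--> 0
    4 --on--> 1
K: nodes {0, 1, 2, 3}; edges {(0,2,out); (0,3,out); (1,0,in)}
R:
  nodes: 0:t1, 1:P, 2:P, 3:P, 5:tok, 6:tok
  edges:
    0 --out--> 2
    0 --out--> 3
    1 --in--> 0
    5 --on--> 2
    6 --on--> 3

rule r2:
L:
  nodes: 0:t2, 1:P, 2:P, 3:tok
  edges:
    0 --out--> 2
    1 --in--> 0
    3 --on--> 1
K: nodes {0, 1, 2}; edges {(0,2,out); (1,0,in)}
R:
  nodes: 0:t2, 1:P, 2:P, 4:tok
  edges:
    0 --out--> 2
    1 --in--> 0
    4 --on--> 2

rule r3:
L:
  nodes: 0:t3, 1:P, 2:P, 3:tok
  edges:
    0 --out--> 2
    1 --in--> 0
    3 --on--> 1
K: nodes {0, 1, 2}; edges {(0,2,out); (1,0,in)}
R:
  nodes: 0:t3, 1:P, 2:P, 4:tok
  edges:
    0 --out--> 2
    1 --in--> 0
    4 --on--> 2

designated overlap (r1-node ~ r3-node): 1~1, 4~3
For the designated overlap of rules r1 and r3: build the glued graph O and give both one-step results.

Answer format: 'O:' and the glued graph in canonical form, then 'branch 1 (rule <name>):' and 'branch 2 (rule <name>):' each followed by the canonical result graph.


O:
nodes: 0:t1, 1:P, 2:P, 3:P, 4:tok, 5:t3, 6:P
edges: (0,2,out); (0,3,out); (1,0,in); (1,5,in); (4,1,on); (5,6,out)
branch 1 (rule r1):
nodes: 0:t1, 1:P, 2:P, 3:P, 5:t3, 6:P, 7:tok, 8:tok
edges: (0,2,out); (0,3,out); (1,0,in); (1,5,in); (5,6,out); (7,2,on); (8,3,on)
branch 2 (rule r3):
nodes: 0:t1, 1:P, 2:P, 3:P, 5:t3, 6:P, 7:tok
edges: (0,2,out); (0,3,out); (1,0,in); (1,5,in); (5,6,out); (7,6,on)


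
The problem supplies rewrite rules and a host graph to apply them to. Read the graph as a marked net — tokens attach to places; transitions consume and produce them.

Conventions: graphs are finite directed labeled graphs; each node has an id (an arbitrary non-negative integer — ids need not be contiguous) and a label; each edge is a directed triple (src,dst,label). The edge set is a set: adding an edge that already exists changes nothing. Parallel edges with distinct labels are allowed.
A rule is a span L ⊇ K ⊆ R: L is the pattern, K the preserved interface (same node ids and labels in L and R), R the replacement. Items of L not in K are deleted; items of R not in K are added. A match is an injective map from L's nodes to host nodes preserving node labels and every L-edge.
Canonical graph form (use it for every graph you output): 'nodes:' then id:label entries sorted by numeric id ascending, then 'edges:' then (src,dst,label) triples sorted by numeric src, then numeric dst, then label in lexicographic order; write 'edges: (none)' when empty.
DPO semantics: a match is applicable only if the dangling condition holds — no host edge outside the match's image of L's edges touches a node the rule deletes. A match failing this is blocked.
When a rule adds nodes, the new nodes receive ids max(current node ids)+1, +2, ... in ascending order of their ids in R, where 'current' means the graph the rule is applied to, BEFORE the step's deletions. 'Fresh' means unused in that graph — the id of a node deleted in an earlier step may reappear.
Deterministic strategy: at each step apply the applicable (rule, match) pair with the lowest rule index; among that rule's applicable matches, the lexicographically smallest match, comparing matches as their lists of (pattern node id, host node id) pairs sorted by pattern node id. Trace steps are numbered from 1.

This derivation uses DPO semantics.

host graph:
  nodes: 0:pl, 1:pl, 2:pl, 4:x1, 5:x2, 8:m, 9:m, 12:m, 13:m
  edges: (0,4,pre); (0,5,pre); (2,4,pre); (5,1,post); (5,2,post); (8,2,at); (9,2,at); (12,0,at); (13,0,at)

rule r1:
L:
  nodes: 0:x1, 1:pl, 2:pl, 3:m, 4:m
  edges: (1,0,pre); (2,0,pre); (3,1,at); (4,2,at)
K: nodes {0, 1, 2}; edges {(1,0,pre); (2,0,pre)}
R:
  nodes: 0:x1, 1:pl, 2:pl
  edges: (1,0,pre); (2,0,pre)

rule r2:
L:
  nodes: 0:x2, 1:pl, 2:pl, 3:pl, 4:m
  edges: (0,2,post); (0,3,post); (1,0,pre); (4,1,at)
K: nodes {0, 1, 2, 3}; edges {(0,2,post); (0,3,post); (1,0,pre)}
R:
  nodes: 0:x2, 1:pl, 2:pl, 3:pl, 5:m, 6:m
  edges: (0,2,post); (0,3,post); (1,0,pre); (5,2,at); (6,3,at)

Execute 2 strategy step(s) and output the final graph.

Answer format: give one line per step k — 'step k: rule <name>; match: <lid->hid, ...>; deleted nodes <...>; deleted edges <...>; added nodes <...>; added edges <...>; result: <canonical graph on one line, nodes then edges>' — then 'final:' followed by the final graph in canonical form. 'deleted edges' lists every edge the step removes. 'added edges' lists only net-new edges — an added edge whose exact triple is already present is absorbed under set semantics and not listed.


step 1: rule r1; match: 0->4, 1->0, 2->2, 3->12, 4->8; deleted nodes 8, 12; deleted edges (8,2,at); (12,0,at); added nodes (none); added edges (none); result: nodes: 0:pl, 1:pl, 2:pl, 4:x1, 5:x2, 9:m, 13:m edges: (0,4,pre); (0,5,pre); (2,4,pre); (5,1,post); (5,2,post); (9,2,at); (13,0,at)
step 2: rule r1; match: 0->4, 1->0, 2->2, 3->13, 4->9; deleted nodes 9, 13; deleted edges (9,2,at); (13,0,at); added nodes (none); added edges (none); result: nodes: 0:pl, 1:pl, 2:pl, 4:x1, 5:x2 edges: (0,4,pre); (0,5,pre); (2,4,pre); (5,1,post); (5,2,post)
final:
nodes: 0:pl, 1:pl, 2:pl, 4:x1, 5:x2
edges: (0,4,pre); (0,5,pre); (2,4,pre); (5,1,post); (5,2,post)


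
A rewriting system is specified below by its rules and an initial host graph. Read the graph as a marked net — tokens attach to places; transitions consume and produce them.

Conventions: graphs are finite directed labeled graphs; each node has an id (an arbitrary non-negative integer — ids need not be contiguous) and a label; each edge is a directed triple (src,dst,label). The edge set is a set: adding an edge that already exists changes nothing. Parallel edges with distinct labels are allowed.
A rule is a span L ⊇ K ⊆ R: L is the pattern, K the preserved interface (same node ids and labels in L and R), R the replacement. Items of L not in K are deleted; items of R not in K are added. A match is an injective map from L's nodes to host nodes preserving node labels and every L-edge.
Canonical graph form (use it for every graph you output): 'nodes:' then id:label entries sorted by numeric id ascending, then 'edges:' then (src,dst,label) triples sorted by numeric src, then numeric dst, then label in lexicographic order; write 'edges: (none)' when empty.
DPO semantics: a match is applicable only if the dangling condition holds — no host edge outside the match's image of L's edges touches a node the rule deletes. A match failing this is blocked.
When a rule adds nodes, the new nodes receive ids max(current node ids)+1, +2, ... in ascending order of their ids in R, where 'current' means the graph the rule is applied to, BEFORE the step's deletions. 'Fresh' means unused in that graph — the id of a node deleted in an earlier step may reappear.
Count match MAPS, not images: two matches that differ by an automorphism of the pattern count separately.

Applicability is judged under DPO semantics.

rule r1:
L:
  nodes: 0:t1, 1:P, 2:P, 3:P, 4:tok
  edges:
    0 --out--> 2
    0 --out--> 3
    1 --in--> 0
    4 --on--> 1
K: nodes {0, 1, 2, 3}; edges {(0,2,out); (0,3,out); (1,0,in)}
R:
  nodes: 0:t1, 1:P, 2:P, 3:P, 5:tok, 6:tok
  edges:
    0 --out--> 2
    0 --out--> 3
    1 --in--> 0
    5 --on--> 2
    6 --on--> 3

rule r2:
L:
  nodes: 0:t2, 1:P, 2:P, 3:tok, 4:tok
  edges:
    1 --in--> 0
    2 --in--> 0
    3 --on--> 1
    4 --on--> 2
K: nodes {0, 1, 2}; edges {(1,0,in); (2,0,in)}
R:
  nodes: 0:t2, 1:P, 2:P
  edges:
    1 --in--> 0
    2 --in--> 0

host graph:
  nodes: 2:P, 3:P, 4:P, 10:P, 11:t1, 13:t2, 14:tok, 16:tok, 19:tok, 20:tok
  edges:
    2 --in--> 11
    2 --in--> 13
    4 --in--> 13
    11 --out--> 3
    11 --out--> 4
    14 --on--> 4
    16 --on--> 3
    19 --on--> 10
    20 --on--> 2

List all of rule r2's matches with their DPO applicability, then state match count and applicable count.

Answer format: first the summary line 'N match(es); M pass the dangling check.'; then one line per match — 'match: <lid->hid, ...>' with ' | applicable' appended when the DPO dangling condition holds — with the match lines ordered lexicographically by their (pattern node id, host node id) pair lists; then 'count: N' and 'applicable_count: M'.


2 match(es); 2 pass the dangling check.
match: 0->13, 1->2, 2->4, 3->20, 4->14 | applicable
match: 0->13, 1->4, 2->2, 3->14, 4->20 | applicable
count: 2
applicable_count: 2


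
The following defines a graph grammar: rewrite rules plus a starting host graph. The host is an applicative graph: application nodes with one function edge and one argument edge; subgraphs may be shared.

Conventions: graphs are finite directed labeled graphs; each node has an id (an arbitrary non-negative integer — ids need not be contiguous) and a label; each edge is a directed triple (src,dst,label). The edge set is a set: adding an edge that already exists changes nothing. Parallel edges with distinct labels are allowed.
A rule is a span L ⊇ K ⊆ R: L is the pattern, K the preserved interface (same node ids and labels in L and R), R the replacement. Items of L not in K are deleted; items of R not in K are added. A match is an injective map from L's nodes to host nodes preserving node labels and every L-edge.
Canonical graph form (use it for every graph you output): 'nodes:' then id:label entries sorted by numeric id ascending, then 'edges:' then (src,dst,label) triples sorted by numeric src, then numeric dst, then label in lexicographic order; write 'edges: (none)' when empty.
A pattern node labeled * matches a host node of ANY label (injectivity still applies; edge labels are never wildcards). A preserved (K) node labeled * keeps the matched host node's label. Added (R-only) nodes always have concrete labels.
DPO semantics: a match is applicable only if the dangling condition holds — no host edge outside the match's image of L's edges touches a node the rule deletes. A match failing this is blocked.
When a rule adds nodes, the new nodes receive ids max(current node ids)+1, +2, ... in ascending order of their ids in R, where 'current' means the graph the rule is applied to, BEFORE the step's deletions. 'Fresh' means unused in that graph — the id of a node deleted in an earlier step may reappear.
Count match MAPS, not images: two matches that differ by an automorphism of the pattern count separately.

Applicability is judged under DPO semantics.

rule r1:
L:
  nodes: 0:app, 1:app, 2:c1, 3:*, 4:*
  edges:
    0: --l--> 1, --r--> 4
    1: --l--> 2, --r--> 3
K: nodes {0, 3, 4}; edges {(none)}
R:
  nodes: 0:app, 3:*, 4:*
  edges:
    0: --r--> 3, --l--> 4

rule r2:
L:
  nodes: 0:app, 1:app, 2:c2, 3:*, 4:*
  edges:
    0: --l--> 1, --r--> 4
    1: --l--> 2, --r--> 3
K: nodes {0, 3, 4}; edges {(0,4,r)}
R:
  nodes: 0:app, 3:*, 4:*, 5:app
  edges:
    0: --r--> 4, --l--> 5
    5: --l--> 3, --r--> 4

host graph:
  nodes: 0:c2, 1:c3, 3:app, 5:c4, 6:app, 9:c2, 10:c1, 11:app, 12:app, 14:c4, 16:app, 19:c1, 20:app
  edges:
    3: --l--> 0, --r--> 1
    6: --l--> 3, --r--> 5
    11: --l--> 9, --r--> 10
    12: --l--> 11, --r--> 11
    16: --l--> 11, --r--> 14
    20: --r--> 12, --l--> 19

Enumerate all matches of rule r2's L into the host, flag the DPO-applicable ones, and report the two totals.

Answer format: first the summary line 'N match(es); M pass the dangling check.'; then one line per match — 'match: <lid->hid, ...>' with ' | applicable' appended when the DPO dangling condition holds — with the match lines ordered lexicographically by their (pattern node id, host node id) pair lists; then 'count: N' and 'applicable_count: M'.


2 match(es); 1 pass the dangling check.
match: 0->6, 1->3, 2->0, 3->1, 4->5 | applicable
match: 0->16, 1->11, 2->9, 3->10, 4->14
count: 2
applicable_count: 1


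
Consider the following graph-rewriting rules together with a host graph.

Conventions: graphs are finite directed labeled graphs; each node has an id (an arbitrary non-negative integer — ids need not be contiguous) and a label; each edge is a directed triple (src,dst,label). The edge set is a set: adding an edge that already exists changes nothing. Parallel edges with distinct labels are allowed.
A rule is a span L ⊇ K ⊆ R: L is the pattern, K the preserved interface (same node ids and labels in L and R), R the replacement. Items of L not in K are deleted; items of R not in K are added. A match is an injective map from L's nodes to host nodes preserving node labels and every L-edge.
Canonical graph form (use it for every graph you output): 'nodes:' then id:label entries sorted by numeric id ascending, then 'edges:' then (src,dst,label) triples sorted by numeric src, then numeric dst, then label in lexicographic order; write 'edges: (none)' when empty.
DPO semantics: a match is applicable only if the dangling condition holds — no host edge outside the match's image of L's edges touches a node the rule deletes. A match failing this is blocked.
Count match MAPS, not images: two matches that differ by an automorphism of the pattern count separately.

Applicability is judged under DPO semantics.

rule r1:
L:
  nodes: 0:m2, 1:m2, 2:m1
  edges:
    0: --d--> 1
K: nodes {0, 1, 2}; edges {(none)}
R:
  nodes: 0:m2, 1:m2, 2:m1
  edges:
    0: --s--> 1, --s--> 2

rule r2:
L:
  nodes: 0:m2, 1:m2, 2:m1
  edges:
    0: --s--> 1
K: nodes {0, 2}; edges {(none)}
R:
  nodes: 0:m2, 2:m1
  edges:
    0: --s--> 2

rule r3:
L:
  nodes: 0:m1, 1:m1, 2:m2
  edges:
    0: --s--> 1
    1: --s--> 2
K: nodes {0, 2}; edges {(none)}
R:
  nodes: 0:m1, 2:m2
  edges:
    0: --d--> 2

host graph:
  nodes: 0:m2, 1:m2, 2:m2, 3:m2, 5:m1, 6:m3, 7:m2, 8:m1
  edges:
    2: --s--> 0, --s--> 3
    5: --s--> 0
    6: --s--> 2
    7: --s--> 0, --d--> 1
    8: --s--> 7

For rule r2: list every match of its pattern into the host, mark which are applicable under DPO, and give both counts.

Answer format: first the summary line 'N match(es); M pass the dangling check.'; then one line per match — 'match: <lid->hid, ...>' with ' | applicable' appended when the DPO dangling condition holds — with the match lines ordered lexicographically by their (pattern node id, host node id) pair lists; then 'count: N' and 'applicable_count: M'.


6 match(es); 2 pass the dangling check.
match: 0->2, 1->0, 2->5
match: 0->2, 1->0, 2->8
match: 0->2, 1->3, 2->5 | applicable
match: 0->2, 1->3, 2->8 | applicable
match: 0->7, 1->0, 2->5
match: 0->7, 1->0, 2->8
count: 6
applicable_count: 2


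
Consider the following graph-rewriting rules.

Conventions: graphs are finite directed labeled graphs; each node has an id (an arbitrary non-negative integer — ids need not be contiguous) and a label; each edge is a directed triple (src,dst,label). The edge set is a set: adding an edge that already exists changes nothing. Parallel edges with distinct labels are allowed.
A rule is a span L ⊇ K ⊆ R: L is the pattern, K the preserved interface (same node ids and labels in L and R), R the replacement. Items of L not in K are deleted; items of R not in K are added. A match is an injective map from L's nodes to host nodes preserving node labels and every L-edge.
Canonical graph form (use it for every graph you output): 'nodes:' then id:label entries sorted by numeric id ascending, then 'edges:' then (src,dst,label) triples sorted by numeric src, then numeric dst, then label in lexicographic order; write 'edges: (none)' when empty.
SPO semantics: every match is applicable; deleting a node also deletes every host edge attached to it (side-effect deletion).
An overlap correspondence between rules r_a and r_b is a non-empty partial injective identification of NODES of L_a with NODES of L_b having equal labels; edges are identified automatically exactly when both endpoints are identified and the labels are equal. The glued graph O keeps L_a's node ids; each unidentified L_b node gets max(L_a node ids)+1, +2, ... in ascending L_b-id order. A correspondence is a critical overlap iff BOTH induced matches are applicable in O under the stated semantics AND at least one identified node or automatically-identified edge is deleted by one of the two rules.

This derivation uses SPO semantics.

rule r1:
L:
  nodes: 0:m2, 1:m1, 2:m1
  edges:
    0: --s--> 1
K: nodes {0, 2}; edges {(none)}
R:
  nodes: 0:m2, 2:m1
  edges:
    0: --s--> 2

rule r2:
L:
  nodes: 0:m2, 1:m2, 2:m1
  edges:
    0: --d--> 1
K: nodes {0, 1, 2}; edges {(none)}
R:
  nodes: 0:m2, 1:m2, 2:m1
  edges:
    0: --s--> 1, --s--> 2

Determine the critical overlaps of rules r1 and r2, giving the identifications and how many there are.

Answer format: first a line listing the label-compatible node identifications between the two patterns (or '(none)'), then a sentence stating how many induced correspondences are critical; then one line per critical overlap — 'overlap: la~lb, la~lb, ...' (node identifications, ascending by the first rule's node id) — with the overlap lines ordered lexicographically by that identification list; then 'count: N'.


label-compatible node identifications between L(r1) and L(r2): 0~0, 0~1, 1~2, 2~2
3 of the induced correspondences are critical overlaps of r1 and r2.
overlap: 0~0, 1~2
overlap: 0~1, 1~2
overlap: 1~2
count: 3


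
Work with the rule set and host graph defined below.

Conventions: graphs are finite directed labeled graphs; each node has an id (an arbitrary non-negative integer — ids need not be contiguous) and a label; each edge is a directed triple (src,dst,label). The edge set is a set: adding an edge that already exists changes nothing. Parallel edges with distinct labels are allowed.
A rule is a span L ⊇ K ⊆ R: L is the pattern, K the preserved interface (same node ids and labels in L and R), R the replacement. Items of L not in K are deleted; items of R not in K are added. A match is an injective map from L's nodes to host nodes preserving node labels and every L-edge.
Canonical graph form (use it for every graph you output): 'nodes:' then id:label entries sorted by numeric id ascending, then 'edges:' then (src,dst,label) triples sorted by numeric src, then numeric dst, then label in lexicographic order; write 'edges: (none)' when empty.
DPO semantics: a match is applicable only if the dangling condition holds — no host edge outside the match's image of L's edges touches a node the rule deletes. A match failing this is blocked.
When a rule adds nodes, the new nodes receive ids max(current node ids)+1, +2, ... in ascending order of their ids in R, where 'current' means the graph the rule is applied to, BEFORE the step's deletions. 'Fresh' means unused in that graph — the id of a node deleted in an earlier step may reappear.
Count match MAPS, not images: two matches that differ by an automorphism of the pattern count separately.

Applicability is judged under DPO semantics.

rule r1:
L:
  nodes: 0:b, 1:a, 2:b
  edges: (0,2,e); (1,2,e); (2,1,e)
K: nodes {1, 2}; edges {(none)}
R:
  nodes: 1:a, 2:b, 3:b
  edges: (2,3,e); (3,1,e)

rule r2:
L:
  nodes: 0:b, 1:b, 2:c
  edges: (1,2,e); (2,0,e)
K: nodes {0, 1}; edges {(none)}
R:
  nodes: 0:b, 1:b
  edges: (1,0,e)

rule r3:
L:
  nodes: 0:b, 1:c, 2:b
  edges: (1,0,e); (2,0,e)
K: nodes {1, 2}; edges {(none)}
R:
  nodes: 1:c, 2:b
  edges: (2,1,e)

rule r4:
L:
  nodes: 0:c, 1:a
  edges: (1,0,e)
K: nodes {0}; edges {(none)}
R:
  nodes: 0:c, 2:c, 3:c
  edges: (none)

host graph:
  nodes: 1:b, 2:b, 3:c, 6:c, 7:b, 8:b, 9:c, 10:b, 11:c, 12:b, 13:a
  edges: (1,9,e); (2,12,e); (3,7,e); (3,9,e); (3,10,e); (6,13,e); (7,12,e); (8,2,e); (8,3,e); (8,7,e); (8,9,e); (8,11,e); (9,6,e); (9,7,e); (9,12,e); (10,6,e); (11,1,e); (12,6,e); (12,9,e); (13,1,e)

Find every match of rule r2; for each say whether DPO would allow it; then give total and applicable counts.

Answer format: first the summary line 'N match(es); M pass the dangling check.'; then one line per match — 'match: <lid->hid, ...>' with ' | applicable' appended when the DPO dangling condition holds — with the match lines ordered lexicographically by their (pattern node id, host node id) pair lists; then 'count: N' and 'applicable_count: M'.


8 match(es); 1 pass the dangling check.
match: 0->1, 1->8, 2->11 | applicable
match: 0->7, 1->1, 2->9
match: 0->7, 1->8, 2->3
match: 0->7, 1->8, 2->9
match: 0->7, 1->12, 2->9
match: 0->10, 1->8, 2->3
match: 0->12, 1->1, 2->9
match: 0->12, 1->8, 2->9
count: 8
applicable_count: 1


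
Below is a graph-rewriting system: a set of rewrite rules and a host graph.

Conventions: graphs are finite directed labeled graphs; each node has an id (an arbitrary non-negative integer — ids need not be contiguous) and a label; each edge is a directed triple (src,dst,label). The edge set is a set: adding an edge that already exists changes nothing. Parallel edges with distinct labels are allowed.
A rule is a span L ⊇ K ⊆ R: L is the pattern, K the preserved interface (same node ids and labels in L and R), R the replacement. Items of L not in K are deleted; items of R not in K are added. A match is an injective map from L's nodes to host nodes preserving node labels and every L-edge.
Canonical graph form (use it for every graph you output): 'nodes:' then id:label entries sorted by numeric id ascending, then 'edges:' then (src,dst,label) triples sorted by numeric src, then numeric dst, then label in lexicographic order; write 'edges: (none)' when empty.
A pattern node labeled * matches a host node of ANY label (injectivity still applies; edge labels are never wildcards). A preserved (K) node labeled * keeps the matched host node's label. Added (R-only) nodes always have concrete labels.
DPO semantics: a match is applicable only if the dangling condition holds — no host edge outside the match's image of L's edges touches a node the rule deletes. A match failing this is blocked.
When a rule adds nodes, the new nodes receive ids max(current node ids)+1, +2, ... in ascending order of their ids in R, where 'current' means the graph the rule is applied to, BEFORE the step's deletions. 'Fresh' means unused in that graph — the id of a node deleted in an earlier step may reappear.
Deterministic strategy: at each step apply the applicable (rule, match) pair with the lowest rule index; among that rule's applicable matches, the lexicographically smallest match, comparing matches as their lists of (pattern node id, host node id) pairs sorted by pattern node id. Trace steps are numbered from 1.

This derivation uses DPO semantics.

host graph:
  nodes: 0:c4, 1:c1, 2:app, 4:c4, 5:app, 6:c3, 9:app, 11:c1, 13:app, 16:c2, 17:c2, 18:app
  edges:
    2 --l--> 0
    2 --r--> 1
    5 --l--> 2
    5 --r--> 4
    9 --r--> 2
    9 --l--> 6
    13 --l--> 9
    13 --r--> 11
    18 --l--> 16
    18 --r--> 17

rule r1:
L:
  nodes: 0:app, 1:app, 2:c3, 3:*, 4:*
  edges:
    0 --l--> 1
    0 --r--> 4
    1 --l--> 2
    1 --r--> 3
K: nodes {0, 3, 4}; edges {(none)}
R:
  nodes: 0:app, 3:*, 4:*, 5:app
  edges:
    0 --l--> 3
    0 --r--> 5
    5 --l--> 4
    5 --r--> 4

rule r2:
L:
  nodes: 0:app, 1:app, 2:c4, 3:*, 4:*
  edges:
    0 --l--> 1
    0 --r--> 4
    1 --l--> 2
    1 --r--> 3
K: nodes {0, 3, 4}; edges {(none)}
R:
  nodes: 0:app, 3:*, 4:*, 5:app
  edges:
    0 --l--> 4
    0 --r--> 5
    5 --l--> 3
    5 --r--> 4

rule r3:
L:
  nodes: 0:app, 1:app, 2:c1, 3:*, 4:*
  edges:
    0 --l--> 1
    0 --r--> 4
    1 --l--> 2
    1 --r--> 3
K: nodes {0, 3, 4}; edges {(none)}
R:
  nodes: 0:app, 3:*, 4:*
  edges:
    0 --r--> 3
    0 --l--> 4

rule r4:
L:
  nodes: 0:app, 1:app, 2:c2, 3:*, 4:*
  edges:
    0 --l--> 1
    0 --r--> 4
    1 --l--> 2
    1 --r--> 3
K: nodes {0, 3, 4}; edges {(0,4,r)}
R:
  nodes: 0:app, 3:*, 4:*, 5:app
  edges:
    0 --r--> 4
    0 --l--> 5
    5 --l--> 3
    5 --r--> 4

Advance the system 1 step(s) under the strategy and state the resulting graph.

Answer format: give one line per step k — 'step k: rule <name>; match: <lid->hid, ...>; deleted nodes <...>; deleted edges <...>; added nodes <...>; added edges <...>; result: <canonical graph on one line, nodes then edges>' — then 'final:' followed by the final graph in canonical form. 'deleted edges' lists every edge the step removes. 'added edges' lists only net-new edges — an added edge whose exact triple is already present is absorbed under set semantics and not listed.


step 1: rule r1; match: 0->13, 1->9, 2->6, 3->2, 4->11; deleted nodes 6, 9; deleted edges (9,2,r); (9,6,l); (13,9,l); (13,11,r); added nodes 19; added edges (13,2,l); (13,19,r); (19,11,l); (19,11,r); result: nodes: 0:c4, 1:c1, 2:app, 4:c4, 5:app, 11:c1, 13:app, 16:c2, 17:c2, 18:app, 19:app edges: (2,0,l); (2,1,r); (5,2,l); (5,4,r); (13,2,l); (13,19,r); (18,16,l); (18,17,r); (19,11,l); (19,11,r)
final:
nodes: 0:c4, 1:c1, 2:app, 4:c4, 5:app, 11:c1, 13:app, 16:c2, 17:c2, 18:app, 19:app
edges: (2,0,l); (2,1,r); (5,2,l); (5,4,r); (13,2,l); (13,19,r); (18,16,l); (18,17,r); (19,11,l); (19,11,r)


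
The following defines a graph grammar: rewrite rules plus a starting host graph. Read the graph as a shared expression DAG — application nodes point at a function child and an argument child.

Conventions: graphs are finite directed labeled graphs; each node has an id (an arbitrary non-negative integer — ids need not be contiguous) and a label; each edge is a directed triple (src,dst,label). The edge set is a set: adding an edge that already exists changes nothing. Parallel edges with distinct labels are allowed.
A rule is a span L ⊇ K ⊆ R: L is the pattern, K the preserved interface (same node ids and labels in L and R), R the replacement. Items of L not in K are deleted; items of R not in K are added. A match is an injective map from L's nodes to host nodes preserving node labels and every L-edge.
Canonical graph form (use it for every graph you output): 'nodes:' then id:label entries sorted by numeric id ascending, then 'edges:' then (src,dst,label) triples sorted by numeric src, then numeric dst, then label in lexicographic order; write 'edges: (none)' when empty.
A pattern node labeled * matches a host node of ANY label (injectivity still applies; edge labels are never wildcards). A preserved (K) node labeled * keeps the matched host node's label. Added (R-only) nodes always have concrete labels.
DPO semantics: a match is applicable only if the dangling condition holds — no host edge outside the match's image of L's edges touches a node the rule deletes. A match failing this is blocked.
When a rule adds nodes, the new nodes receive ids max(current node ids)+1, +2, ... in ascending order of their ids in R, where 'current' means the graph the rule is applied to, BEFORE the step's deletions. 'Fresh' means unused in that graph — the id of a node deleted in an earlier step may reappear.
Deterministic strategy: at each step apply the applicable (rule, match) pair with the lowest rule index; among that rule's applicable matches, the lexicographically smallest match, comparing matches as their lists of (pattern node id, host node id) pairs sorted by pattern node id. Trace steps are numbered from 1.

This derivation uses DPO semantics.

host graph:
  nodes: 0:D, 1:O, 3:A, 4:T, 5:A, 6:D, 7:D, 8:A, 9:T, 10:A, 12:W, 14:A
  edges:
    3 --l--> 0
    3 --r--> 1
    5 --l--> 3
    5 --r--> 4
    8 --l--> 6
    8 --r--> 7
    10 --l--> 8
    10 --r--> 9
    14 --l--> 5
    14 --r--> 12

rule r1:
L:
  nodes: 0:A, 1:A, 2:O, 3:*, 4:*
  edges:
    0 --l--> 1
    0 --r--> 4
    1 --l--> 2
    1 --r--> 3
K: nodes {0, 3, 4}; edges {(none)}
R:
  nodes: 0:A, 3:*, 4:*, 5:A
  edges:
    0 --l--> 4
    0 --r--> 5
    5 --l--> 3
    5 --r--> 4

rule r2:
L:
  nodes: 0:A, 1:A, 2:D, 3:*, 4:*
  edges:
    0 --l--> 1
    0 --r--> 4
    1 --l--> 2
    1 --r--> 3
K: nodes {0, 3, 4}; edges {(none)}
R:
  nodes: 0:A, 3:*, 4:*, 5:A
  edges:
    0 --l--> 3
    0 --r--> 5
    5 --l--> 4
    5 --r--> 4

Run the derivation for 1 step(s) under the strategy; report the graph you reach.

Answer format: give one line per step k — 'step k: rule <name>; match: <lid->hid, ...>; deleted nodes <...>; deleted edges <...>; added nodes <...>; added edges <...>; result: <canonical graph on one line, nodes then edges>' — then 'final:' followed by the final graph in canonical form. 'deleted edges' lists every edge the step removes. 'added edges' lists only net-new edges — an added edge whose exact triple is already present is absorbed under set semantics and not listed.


step 1: rule r2; match: 0->5, 1->3, 2->0, 3->1, 4->4; deleted nodes 0, 3; deleted edges (3,0,l); (3,1,r); (5,3,l); (5,4,r); added nodes 15; added edges (5,1,l); (5,15,r); (15,4,l); (15,4,r); result: nodes: 1:O, 4:T, 5:A, 6:D, 7:D, 8:A, 9:T, 10:A, 12:W, 14:A, 15:A edges: (5,1,l); (5,15,r); (8,6,l); (8,7,r); (10,8,l); (10,9,r); (14,5,l); (14,12,r); (15,4,l); (15,4,r)
final:
nodes: 1:O, 4:T, 5:A, 6:D, 7:D, 8:A, 9:T, 10:A, 12:W, 14:A, 15:A
edges: (5,1,l); (5,15,r); (8,6,l); (8,7,r); (10,8,l); (10,9,r); (14,5,l); (14,12,r); (15,4,l); (15,4,r)


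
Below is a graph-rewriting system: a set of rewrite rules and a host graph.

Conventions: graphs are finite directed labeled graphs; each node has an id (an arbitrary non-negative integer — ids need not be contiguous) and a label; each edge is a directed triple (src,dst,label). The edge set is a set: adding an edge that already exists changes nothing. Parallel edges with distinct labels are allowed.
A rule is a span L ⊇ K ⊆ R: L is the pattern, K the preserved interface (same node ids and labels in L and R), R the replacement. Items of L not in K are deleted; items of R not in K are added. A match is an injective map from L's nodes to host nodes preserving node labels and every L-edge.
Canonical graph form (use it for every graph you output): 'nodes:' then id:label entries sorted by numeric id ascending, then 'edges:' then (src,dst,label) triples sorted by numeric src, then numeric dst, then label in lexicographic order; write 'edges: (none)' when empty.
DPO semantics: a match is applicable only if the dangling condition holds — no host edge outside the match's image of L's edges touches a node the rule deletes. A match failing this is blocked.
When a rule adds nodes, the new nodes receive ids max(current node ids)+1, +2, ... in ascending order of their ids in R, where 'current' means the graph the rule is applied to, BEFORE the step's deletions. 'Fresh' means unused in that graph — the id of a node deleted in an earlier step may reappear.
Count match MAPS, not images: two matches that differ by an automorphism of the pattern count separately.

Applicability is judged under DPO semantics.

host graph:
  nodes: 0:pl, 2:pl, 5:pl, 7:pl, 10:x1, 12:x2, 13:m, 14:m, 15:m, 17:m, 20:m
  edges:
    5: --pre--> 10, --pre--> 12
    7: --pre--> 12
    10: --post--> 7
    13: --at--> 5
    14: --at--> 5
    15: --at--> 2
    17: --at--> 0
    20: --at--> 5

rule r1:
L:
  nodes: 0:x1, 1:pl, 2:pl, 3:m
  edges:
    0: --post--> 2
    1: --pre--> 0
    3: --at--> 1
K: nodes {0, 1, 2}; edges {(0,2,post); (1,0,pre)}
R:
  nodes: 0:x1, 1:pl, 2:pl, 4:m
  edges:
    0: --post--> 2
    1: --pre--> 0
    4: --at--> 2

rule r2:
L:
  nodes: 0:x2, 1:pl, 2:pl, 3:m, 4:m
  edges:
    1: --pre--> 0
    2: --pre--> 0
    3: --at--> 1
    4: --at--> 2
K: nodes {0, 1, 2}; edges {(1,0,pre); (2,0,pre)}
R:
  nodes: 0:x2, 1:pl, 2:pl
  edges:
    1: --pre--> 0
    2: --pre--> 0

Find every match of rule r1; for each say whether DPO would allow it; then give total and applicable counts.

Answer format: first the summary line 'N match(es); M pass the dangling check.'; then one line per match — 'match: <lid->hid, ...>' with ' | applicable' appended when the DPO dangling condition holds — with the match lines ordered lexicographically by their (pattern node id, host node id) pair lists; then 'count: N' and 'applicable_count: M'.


3 match(es); 3 pass the dangling check.
match: 0->10, 1->5, 2->7, 3->13 | applicable
match: 0->10, 1->5, 2->7, 3->14 | applicable
match: 0->10, 1->5, 2->7, 3->20 | applicable
count: 3
applicable_count: 3
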